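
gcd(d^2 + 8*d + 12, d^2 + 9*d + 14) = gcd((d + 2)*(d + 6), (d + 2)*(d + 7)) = d + 2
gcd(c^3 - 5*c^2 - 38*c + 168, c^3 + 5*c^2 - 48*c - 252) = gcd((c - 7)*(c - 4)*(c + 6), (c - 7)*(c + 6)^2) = c^2 - c - 42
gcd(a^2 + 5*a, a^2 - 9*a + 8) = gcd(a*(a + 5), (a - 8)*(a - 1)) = 1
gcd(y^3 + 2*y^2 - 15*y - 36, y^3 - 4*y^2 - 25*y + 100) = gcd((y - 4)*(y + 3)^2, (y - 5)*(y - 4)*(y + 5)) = y - 4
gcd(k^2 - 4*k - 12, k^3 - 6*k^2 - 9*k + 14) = k + 2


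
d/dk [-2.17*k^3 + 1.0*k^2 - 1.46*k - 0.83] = -6.51*k^2 + 2.0*k - 1.46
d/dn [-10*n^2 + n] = 1 - 20*n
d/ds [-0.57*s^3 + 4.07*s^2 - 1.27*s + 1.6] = -1.71*s^2 + 8.14*s - 1.27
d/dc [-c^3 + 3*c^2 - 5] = 3*c*(2 - c)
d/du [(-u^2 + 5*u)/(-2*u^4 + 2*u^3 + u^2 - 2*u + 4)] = (-4*u^5 + 32*u^4 - 20*u^3 - 3*u^2 - 8*u + 20)/(4*u^8 - 8*u^7 + 12*u^5 - 23*u^4 + 12*u^3 + 12*u^2 - 16*u + 16)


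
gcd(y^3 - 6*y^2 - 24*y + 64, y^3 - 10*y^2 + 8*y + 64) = y - 8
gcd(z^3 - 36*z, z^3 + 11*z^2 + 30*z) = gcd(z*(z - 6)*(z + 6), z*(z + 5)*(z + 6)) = z^2 + 6*z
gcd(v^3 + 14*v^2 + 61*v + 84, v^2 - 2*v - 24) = v + 4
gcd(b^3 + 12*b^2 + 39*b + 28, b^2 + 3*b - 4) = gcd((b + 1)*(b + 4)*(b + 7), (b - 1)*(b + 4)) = b + 4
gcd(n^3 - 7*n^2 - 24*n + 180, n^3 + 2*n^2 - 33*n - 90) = n^2 - n - 30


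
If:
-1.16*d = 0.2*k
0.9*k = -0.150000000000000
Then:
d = 0.03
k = -0.17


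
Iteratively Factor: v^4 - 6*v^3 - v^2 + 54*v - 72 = (v - 2)*(v^3 - 4*v^2 - 9*v + 36) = (v - 3)*(v - 2)*(v^2 - v - 12) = (v - 4)*(v - 3)*(v - 2)*(v + 3)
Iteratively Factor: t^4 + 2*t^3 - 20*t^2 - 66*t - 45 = (t + 1)*(t^3 + t^2 - 21*t - 45) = (t + 1)*(t + 3)*(t^2 - 2*t - 15) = (t - 5)*(t + 1)*(t + 3)*(t + 3)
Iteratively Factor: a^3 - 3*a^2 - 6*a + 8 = (a - 1)*(a^2 - 2*a - 8) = (a - 4)*(a - 1)*(a + 2)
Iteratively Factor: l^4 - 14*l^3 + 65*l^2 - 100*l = (l - 4)*(l^3 - 10*l^2 + 25*l) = l*(l - 4)*(l^2 - 10*l + 25) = l*(l - 5)*(l - 4)*(l - 5)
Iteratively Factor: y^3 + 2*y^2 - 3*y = (y)*(y^2 + 2*y - 3) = y*(y + 3)*(y - 1)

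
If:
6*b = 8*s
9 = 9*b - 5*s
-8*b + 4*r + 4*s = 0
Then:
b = 12/7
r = 15/7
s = 9/7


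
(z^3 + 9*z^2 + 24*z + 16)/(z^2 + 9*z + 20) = (z^2 + 5*z + 4)/(z + 5)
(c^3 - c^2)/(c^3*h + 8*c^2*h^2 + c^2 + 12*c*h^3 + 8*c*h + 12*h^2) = c^2*(c - 1)/(c^3*h + 8*c^2*h^2 + c^2 + 12*c*h^3 + 8*c*h + 12*h^2)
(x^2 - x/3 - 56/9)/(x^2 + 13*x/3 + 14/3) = (x - 8/3)/(x + 2)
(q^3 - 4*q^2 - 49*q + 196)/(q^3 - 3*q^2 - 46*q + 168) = (q - 7)/(q - 6)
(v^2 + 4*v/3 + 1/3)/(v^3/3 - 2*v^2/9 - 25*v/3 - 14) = 3*(3*v^2 + 4*v + 1)/(3*v^3 - 2*v^2 - 75*v - 126)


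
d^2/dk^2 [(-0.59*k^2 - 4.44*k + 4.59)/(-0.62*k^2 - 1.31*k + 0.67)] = (2.22044604925031e-16*k^4 + 2.455076*k^3 - 9.11586*k^2 - 11.301732*k - 11.243492)/(0.238328*k^6 + 1.510692*k^5 + 2.419302*k^4 - 1.016953*k^3 - 2.614407*k^2 + 1.764177*k - 0.300763)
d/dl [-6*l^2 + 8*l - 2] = 8 - 12*l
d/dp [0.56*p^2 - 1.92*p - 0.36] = 1.12*p - 1.92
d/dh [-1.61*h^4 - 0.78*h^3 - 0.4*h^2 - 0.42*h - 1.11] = -6.44*h^3 - 2.34*h^2 - 0.8*h - 0.42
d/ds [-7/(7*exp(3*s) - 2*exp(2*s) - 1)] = (147*exp(s) - 28)*exp(2*s)/(-7*exp(3*s) + 2*exp(2*s) + 1)^2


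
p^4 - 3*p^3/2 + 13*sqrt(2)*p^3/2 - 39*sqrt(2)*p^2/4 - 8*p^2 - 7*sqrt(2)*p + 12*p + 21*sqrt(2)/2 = (p - 3/2)*(p - sqrt(2))*(p + sqrt(2)/2)*(p + 7*sqrt(2))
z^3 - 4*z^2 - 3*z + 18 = (z - 3)^2*(z + 2)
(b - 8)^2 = b^2 - 16*b + 64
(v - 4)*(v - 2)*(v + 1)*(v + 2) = v^4 - 3*v^3 - 8*v^2 + 12*v + 16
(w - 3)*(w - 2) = w^2 - 5*w + 6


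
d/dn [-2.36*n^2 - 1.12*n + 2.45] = -4.72*n - 1.12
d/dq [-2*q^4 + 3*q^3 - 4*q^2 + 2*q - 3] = -8*q^3 + 9*q^2 - 8*q + 2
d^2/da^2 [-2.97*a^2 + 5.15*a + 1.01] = -5.94000000000000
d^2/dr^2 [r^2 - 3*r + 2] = 2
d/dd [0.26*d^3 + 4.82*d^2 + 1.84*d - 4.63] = 0.78*d^2 + 9.64*d + 1.84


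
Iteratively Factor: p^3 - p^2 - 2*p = (p - 2)*(p^2 + p) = p*(p - 2)*(p + 1)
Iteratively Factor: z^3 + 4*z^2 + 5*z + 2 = (z + 1)*(z^2 + 3*z + 2) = (z + 1)*(z + 2)*(z + 1)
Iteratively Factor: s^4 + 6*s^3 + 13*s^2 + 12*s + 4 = (s + 2)*(s^3 + 4*s^2 + 5*s + 2) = (s + 1)*(s + 2)*(s^2 + 3*s + 2) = (s + 1)*(s + 2)^2*(s + 1)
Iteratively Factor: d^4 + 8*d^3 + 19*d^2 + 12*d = (d + 1)*(d^3 + 7*d^2 + 12*d) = (d + 1)*(d + 3)*(d^2 + 4*d) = (d + 1)*(d + 3)*(d + 4)*(d)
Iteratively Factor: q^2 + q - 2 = (q - 1)*(q + 2)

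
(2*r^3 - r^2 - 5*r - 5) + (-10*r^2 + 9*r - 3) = 2*r^3 - 11*r^2 + 4*r - 8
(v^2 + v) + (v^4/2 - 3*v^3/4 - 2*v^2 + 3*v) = v^4/2 - 3*v^3/4 - v^2 + 4*v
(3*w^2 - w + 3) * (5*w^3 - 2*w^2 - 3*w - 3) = 15*w^5 - 11*w^4 + 8*w^3 - 12*w^2 - 6*w - 9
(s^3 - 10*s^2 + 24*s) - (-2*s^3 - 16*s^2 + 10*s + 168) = 3*s^3 + 6*s^2 + 14*s - 168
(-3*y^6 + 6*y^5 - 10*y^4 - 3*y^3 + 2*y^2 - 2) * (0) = 0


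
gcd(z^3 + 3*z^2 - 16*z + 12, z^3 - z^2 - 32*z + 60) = z^2 + 4*z - 12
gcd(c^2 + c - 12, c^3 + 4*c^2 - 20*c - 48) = 1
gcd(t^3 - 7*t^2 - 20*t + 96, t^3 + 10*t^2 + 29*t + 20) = t + 4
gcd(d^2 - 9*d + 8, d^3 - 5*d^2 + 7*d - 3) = d - 1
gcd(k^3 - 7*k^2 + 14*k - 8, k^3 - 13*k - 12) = k - 4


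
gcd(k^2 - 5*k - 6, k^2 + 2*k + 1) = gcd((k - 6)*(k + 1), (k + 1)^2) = k + 1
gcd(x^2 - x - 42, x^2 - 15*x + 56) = x - 7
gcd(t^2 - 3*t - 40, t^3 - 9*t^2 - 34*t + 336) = t - 8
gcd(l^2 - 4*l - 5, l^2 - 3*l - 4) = l + 1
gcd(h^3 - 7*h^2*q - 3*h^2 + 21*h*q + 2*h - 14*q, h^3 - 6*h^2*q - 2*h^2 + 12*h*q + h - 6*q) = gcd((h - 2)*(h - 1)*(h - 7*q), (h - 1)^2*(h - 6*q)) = h - 1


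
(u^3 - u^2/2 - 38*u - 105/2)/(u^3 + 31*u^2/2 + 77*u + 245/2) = (2*u^2 - 11*u - 21)/(2*u^2 + 21*u + 49)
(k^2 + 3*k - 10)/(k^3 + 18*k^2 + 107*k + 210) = (k - 2)/(k^2 + 13*k + 42)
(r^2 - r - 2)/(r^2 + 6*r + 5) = (r - 2)/(r + 5)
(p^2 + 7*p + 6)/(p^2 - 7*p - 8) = (p + 6)/(p - 8)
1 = 1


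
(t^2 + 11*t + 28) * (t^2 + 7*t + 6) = t^4 + 18*t^3 + 111*t^2 + 262*t + 168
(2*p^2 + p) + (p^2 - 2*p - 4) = 3*p^2 - p - 4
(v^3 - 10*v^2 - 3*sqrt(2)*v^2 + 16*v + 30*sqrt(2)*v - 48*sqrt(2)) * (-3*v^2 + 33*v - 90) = -3*v^5 + 9*sqrt(2)*v^4 + 63*v^4 - 468*v^3 - 189*sqrt(2)*v^3 + 1428*v^2 + 1404*sqrt(2)*v^2 - 4284*sqrt(2)*v - 1440*v + 4320*sqrt(2)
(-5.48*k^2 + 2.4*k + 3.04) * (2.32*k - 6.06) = -12.7136*k^3 + 38.7768*k^2 - 7.4912*k - 18.4224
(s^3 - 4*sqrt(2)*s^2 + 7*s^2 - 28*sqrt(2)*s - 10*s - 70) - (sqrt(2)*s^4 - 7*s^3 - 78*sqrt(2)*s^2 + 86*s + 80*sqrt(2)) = -sqrt(2)*s^4 + 8*s^3 + 7*s^2 + 74*sqrt(2)*s^2 - 96*s - 28*sqrt(2)*s - 80*sqrt(2) - 70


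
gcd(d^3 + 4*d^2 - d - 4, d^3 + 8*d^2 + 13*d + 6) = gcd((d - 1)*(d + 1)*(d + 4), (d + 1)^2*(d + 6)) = d + 1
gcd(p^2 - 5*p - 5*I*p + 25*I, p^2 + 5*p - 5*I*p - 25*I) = p - 5*I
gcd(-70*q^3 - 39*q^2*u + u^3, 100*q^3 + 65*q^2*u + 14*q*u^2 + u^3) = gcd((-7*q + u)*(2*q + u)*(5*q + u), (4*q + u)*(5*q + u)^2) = 5*q + u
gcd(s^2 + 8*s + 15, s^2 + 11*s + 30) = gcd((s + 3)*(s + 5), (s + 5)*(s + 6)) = s + 5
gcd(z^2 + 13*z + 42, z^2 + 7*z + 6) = z + 6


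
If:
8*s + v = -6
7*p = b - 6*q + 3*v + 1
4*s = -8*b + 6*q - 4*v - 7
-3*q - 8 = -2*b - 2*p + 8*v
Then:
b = -277*v/112 - 19/7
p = 269*v/112 + 16/7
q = -19*v/7 - 62/21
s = -v/8 - 3/4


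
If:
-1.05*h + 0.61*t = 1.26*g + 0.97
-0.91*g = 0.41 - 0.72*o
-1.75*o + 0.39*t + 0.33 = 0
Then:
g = 0.176326530612245*t - 0.301350078492936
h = 0.369360544217687*t - 0.562189429618001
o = 0.222857142857143*t + 0.188571428571429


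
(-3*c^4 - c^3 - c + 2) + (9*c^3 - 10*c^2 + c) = -3*c^4 + 8*c^3 - 10*c^2 + 2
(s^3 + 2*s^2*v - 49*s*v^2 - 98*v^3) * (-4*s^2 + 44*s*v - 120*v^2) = -4*s^5 + 36*s^4*v + 164*s^3*v^2 - 2004*s^2*v^3 + 1568*s*v^4 + 11760*v^5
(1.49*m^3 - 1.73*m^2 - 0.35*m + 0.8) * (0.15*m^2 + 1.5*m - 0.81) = 0.2235*m^5 + 1.9755*m^4 - 3.8544*m^3 + 0.9963*m^2 + 1.4835*m - 0.648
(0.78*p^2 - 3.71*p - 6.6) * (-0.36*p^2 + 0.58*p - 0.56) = -0.2808*p^4 + 1.788*p^3 - 0.2126*p^2 - 1.7504*p + 3.696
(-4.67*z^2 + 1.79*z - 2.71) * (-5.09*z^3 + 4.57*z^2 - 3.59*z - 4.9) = 23.7703*z^5 - 30.453*z^4 + 38.7395*z^3 + 4.0722*z^2 + 0.957899999999999*z + 13.279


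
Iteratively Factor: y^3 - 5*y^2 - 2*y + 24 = (y - 4)*(y^2 - y - 6) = (y - 4)*(y - 3)*(y + 2)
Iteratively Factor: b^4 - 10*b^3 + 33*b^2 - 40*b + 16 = (b - 1)*(b^3 - 9*b^2 + 24*b - 16) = (b - 4)*(b - 1)*(b^2 - 5*b + 4) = (b - 4)^2*(b - 1)*(b - 1)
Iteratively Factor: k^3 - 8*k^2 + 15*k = (k - 5)*(k^2 - 3*k) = k*(k - 5)*(k - 3)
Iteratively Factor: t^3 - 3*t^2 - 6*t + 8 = (t - 4)*(t^2 + t - 2) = (t - 4)*(t - 1)*(t + 2)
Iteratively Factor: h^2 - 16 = (h + 4)*(h - 4)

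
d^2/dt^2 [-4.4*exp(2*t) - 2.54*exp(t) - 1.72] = (-17.6*exp(t) - 2.54)*exp(t)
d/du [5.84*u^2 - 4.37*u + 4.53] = 11.68*u - 4.37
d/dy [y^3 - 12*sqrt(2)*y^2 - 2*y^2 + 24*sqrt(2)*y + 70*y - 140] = 3*y^2 - 24*sqrt(2)*y - 4*y + 24*sqrt(2) + 70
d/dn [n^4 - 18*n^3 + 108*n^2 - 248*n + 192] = 4*n^3 - 54*n^2 + 216*n - 248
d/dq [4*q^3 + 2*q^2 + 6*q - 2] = 12*q^2 + 4*q + 6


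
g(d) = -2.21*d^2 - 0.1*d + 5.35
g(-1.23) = 2.13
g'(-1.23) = 5.34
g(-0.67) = 4.42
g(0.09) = 5.32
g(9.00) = -174.56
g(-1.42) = 1.04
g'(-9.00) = 39.68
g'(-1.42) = 6.18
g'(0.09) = -0.50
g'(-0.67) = 2.86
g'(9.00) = -39.88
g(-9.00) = -172.76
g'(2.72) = -12.12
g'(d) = -4.42*d - 0.1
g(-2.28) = -5.91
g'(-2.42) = 10.60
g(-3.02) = -14.50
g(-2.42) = -7.35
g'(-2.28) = 9.98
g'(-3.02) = 13.25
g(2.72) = -11.27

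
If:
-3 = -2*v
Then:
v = 3/2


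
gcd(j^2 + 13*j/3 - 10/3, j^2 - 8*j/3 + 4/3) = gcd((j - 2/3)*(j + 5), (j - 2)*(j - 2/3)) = j - 2/3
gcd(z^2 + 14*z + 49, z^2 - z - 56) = z + 7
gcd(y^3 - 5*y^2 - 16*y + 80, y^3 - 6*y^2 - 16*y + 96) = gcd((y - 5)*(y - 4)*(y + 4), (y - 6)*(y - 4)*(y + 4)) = y^2 - 16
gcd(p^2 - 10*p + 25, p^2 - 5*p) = p - 5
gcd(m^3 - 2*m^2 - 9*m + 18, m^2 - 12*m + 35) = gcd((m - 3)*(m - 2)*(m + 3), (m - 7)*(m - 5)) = 1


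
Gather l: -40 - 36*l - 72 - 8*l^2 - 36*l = -8*l^2 - 72*l - 112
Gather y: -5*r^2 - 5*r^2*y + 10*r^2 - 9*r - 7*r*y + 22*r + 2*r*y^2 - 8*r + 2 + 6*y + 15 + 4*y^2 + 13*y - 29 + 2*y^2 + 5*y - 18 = 5*r^2 + 5*r + y^2*(2*r + 6) + y*(-5*r^2 - 7*r + 24) - 30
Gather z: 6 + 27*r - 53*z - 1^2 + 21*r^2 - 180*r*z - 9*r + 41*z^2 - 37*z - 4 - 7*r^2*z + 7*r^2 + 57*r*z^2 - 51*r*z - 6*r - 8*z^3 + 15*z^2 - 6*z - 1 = 28*r^2 + 12*r - 8*z^3 + z^2*(57*r + 56) + z*(-7*r^2 - 231*r - 96)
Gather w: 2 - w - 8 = -w - 6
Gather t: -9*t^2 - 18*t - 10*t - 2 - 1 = -9*t^2 - 28*t - 3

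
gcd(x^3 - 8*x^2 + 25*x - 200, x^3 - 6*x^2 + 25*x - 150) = x^2 + 25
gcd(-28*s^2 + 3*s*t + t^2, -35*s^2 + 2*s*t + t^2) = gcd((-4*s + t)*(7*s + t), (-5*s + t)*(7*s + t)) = 7*s + t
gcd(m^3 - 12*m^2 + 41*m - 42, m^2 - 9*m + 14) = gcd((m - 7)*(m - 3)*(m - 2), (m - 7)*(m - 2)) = m^2 - 9*m + 14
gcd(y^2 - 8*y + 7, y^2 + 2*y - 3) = y - 1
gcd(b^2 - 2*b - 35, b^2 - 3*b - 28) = b - 7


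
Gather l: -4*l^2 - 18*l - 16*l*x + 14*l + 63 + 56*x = -4*l^2 + l*(-16*x - 4) + 56*x + 63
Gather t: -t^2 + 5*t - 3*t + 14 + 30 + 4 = -t^2 + 2*t + 48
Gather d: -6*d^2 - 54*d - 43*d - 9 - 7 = -6*d^2 - 97*d - 16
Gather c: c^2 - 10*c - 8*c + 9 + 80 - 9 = c^2 - 18*c + 80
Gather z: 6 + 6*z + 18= 6*z + 24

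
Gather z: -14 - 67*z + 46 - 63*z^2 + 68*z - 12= -63*z^2 + z + 20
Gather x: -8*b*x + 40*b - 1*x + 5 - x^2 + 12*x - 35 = 40*b - x^2 + x*(11 - 8*b) - 30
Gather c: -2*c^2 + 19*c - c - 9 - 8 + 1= -2*c^2 + 18*c - 16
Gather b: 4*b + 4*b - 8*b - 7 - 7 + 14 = 0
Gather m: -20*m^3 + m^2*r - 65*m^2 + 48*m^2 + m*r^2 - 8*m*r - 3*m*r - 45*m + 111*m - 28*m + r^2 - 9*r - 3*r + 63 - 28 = -20*m^3 + m^2*(r - 17) + m*(r^2 - 11*r + 38) + r^2 - 12*r + 35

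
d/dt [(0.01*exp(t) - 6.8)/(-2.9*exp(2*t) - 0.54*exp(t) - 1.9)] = (0.029*exp(2*t) - 39.44*exp(t) - 3.691)*exp(t)/(8.41*exp(4*t) + 3.132*exp(3*t) + 11.3116*exp(2*t) + 2.052*exp(t) + 3.61)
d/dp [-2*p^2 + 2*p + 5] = 2 - 4*p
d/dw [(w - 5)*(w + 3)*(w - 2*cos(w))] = (w - 5)*(w + 3)*(2*sin(w) + 1) + (w - 5)*(w - 2*cos(w)) + (w + 3)*(w - 2*cos(w))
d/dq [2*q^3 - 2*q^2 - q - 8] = 6*q^2 - 4*q - 1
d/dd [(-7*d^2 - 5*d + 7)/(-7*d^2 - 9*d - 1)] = 4*(7*d^2 + 28*d + 17)/(49*d^4 + 126*d^3 + 95*d^2 + 18*d + 1)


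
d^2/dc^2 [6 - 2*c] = 0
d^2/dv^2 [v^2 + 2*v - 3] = 2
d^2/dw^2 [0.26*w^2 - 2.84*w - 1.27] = 0.520000000000000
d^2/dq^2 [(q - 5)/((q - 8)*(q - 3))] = 2*(q^3 - 15*q^2 + 93*q - 221)/(q^6 - 33*q^5 + 435*q^4 - 2915*q^3 + 10440*q^2 - 19008*q + 13824)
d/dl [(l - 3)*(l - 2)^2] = (l - 2)*(3*l - 8)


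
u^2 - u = u*(u - 1)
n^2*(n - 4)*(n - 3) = n^4 - 7*n^3 + 12*n^2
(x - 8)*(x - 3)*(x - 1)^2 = x^4 - 13*x^3 + 47*x^2 - 59*x + 24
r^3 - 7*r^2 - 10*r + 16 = (r - 8)*(r - 1)*(r + 2)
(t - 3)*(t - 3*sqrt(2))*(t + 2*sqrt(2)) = t^3 - 3*t^2 - sqrt(2)*t^2 - 12*t + 3*sqrt(2)*t + 36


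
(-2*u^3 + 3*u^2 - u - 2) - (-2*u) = -2*u^3 + 3*u^2 + u - 2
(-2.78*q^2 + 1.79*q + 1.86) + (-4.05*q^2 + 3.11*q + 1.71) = -6.83*q^2 + 4.9*q + 3.57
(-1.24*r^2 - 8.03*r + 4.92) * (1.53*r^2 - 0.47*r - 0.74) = -1.8972*r^4 - 11.7031*r^3 + 12.2193*r^2 + 3.6298*r - 3.6408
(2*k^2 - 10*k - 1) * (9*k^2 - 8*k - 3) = 18*k^4 - 106*k^3 + 65*k^2 + 38*k + 3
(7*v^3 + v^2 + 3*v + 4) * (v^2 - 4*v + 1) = 7*v^5 - 27*v^4 + 6*v^3 - 7*v^2 - 13*v + 4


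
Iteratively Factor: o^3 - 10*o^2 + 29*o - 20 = (o - 5)*(o^2 - 5*o + 4) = (o - 5)*(o - 4)*(o - 1)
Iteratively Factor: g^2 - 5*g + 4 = (g - 4)*(g - 1)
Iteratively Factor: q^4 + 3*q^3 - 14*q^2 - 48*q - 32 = (q + 4)*(q^3 - q^2 - 10*q - 8) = (q + 1)*(q + 4)*(q^2 - 2*q - 8) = (q + 1)*(q + 2)*(q + 4)*(q - 4)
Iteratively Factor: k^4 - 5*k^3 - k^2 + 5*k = (k - 1)*(k^3 - 4*k^2 - 5*k) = (k - 5)*(k - 1)*(k^2 + k) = k*(k - 5)*(k - 1)*(k + 1)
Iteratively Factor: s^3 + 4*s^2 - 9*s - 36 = (s + 4)*(s^2 - 9) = (s + 3)*(s + 4)*(s - 3)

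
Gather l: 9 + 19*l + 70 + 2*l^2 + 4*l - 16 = 2*l^2 + 23*l + 63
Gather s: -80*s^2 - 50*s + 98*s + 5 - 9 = -80*s^2 + 48*s - 4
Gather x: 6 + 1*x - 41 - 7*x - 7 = -6*x - 42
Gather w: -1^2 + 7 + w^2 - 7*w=w^2 - 7*w + 6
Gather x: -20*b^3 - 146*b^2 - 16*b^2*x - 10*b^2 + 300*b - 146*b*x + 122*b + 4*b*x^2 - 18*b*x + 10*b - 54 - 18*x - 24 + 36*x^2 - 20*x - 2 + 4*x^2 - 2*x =-20*b^3 - 156*b^2 + 432*b + x^2*(4*b + 40) + x*(-16*b^2 - 164*b - 40) - 80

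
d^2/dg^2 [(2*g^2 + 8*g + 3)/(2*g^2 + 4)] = (8*g^3 - 3*g^2 - 48*g + 2)/(g^6 + 6*g^4 + 12*g^2 + 8)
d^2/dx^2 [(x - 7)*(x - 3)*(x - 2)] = 6*x - 24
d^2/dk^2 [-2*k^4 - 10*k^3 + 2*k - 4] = 12*k*(-2*k - 5)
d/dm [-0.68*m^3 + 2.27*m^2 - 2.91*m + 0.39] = -2.04*m^2 + 4.54*m - 2.91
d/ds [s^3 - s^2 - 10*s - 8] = 3*s^2 - 2*s - 10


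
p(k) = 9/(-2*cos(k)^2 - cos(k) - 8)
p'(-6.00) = -0.10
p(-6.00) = -0.83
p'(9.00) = 0.13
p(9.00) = -1.03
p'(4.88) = 0.22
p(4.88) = -1.09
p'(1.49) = -0.18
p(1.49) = -1.11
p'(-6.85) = 0.20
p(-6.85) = -0.88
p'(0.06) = -0.02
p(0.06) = -0.82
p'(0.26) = -0.10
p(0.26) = -0.83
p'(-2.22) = -0.15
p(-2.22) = -1.11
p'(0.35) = -0.13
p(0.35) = -0.84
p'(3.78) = -0.16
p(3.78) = -1.06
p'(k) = 9*(-4*sin(k)*cos(k) - sin(k))/(-2*cos(k)^2 - cos(k) - 8)^2 = -9*(4*cos(k) + 1)*sin(k)/(cos(k) + cos(2*k) + 9)^2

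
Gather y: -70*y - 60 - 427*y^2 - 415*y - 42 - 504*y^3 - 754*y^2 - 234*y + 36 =-504*y^3 - 1181*y^2 - 719*y - 66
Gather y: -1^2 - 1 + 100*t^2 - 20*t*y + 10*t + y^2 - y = 100*t^2 + 10*t + y^2 + y*(-20*t - 1) - 2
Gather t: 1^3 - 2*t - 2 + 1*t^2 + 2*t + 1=t^2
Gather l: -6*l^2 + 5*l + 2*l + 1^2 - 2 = -6*l^2 + 7*l - 1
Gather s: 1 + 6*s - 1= 6*s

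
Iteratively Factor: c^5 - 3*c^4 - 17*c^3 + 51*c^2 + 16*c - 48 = (c - 1)*(c^4 - 2*c^3 - 19*c^2 + 32*c + 48) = (c - 4)*(c - 1)*(c^3 + 2*c^2 - 11*c - 12) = (c - 4)*(c - 1)*(c + 4)*(c^2 - 2*c - 3) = (c - 4)*(c - 1)*(c + 1)*(c + 4)*(c - 3)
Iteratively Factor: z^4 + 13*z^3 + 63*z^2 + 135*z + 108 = (z + 3)*(z^3 + 10*z^2 + 33*z + 36) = (z + 3)*(z + 4)*(z^2 + 6*z + 9) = (z + 3)^2*(z + 4)*(z + 3)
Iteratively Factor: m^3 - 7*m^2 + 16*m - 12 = (m - 3)*(m^2 - 4*m + 4) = (m - 3)*(m - 2)*(m - 2)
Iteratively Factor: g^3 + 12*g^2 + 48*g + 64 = (g + 4)*(g^2 + 8*g + 16) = (g + 4)^2*(g + 4)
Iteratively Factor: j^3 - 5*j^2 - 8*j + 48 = (j - 4)*(j^2 - j - 12) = (j - 4)^2*(j + 3)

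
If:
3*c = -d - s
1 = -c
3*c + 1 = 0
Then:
No Solution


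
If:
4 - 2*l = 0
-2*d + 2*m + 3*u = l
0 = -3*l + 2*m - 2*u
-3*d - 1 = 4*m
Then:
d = -49/23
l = 2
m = 31/23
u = -38/23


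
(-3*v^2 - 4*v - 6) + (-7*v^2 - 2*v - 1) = -10*v^2 - 6*v - 7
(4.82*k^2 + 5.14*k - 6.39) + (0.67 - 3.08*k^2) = 1.74*k^2 + 5.14*k - 5.72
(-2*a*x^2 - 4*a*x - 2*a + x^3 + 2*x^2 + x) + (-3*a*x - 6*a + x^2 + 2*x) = -2*a*x^2 - 7*a*x - 8*a + x^3 + 3*x^2 + 3*x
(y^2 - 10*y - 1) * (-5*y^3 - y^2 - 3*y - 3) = -5*y^5 + 49*y^4 + 12*y^3 + 28*y^2 + 33*y + 3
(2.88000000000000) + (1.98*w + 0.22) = 1.98*w + 3.1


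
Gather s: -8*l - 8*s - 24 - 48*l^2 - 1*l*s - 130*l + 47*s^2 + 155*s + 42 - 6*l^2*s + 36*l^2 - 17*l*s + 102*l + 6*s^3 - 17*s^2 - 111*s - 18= -12*l^2 - 36*l + 6*s^3 + 30*s^2 + s*(-6*l^2 - 18*l + 36)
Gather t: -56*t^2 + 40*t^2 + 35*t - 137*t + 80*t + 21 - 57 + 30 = -16*t^2 - 22*t - 6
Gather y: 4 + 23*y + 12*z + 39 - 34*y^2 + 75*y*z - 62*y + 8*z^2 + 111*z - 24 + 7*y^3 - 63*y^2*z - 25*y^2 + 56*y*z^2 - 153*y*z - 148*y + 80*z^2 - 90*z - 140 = 7*y^3 + y^2*(-63*z - 59) + y*(56*z^2 - 78*z - 187) + 88*z^2 + 33*z - 121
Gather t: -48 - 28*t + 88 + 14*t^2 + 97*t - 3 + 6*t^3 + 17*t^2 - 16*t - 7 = 6*t^3 + 31*t^2 + 53*t + 30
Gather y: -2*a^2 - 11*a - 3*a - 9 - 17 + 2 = -2*a^2 - 14*a - 24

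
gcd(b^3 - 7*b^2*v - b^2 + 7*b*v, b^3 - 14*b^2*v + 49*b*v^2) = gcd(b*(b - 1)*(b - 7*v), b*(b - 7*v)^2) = -b^2 + 7*b*v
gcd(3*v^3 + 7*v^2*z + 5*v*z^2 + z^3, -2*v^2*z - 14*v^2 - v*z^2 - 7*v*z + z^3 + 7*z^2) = v + z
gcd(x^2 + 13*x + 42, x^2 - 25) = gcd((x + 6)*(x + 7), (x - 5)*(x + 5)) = 1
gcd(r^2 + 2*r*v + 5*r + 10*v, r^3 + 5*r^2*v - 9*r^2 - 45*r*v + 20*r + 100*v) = 1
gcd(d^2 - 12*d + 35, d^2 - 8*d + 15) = d - 5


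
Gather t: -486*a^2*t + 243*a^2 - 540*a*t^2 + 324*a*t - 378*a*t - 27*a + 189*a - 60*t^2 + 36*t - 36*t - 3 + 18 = 243*a^2 + 162*a + t^2*(-540*a - 60) + t*(-486*a^2 - 54*a) + 15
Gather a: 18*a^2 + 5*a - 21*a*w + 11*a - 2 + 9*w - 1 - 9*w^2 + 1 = 18*a^2 + a*(16 - 21*w) - 9*w^2 + 9*w - 2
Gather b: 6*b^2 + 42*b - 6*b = 6*b^2 + 36*b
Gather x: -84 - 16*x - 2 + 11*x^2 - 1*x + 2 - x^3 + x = -x^3 + 11*x^2 - 16*x - 84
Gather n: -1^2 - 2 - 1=-4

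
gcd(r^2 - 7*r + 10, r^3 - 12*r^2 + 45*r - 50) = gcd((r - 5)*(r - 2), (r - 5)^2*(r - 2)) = r^2 - 7*r + 10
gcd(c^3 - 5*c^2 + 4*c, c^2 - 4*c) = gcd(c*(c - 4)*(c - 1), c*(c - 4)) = c^2 - 4*c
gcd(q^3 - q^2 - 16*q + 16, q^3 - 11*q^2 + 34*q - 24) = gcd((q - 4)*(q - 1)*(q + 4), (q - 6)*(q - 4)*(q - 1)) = q^2 - 5*q + 4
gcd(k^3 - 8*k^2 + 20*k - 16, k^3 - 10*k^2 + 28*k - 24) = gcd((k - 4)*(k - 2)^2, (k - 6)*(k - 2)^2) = k^2 - 4*k + 4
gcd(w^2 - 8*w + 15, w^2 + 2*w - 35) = w - 5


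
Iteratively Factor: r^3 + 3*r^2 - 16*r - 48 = (r + 4)*(r^2 - r - 12) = (r - 4)*(r + 4)*(r + 3)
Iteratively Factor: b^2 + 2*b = (b + 2)*(b)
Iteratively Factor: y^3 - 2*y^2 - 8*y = (y)*(y^2 - 2*y - 8) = y*(y - 4)*(y + 2)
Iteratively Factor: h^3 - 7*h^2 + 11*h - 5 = (h - 1)*(h^2 - 6*h + 5) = (h - 5)*(h - 1)*(h - 1)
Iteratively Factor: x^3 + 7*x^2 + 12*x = (x + 4)*(x^2 + 3*x) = x*(x + 4)*(x + 3)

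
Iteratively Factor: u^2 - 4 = (u + 2)*(u - 2)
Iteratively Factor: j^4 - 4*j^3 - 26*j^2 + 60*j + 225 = (j + 3)*(j^3 - 7*j^2 - 5*j + 75) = (j - 5)*(j + 3)*(j^2 - 2*j - 15) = (j - 5)*(j + 3)^2*(j - 5)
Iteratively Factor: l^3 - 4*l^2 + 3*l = (l - 3)*(l^2 - l) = l*(l - 3)*(l - 1)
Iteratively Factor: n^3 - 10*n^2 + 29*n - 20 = (n - 1)*(n^2 - 9*n + 20) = (n - 5)*(n - 1)*(n - 4)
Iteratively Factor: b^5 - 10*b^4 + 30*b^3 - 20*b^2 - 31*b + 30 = (b - 3)*(b^4 - 7*b^3 + 9*b^2 + 7*b - 10) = (b - 3)*(b - 2)*(b^3 - 5*b^2 - b + 5) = (b - 3)*(b - 2)*(b - 1)*(b^2 - 4*b - 5) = (b - 3)*(b - 2)*(b - 1)*(b + 1)*(b - 5)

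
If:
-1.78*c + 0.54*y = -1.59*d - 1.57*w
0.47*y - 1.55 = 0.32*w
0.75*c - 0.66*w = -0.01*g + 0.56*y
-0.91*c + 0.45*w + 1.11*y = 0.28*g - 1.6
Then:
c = 2.04338290194126*y - 4.42672038327526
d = 0.497662934248711*y - 0.17287722152828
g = 12.3165287456446 - 0.316217645594823*y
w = 1.46875*y - 4.84375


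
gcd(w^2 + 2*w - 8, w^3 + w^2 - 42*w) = 1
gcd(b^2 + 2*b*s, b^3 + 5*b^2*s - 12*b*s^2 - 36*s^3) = b + 2*s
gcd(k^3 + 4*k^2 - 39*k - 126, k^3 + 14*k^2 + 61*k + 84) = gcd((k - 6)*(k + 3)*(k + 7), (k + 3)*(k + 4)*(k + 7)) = k^2 + 10*k + 21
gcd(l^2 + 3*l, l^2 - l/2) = l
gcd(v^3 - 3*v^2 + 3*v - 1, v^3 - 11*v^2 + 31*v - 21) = v - 1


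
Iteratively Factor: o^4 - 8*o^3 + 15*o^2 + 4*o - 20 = (o - 5)*(o^3 - 3*o^2 + 4) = (o - 5)*(o - 2)*(o^2 - o - 2) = (o - 5)*(o - 2)*(o + 1)*(o - 2)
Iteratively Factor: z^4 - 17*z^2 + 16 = (z - 4)*(z^3 + 4*z^2 - z - 4) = (z - 4)*(z - 1)*(z^2 + 5*z + 4) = (z - 4)*(z - 1)*(z + 4)*(z + 1)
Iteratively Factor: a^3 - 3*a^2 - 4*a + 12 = (a - 3)*(a^2 - 4) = (a - 3)*(a + 2)*(a - 2)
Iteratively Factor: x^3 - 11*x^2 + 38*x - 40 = (x - 5)*(x^2 - 6*x + 8) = (x - 5)*(x - 2)*(x - 4)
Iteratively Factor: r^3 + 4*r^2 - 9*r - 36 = (r + 3)*(r^2 + r - 12) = (r + 3)*(r + 4)*(r - 3)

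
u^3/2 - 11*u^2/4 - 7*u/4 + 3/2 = (u/2 + 1/2)*(u - 6)*(u - 1/2)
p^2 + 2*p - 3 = (p - 1)*(p + 3)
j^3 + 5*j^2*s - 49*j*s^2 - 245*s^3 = (j - 7*s)*(j + 5*s)*(j + 7*s)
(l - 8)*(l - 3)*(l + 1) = l^3 - 10*l^2 + 13*l + 24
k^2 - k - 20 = (k - 5)*(k + 4)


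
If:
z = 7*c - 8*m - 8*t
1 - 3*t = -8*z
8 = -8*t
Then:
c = 8*m/7 - 17/14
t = -1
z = -1/2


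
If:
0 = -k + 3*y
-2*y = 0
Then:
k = 0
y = 0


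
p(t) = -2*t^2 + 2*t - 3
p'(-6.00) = 26.00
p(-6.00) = -87.00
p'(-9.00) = 38.00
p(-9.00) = -183.00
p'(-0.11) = 2.44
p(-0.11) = -3.24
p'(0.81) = -1.24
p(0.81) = -2.69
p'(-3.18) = 14.72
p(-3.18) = -29.58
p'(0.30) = 0.80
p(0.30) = -2.58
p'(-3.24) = 14.96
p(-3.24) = -30.48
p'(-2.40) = 11.60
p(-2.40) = -19.32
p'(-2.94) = 13.76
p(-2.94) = -26.17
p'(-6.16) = 26.64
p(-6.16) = -91.21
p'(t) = 2 - 4*t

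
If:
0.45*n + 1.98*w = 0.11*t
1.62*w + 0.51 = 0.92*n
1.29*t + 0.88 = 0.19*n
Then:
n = 0.35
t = -0.63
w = -0.11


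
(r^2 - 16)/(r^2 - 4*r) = (r + 4)/r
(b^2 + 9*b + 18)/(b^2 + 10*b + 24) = (b + 3)/(b + 4)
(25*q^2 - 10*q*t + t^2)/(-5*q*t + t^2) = (-5*q + t)/t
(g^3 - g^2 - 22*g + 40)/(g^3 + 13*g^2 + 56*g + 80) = (g^2 - 6*g + 8)/(g^2 + 8*g + 16)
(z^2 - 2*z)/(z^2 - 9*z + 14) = z/(z - 7)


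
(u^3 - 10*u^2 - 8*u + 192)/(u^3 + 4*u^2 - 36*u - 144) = (u - 8)/(u + 6)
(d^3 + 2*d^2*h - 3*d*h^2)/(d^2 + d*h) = (d^2 + 2*d*h - 3*h^2)/(d + h)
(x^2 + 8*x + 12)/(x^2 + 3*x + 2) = (x + 6)/(x + 1)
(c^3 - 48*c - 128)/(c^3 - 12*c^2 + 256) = (c + 4)/(c - 8)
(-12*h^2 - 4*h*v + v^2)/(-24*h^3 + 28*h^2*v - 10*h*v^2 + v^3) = (2*h + v)/(4*h^2 - 4*h*v + v^2)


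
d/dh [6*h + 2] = 6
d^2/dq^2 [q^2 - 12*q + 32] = 2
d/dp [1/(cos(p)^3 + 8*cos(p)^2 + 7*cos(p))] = (3*sin(p) + 7*sin(p)/cos(p)^2 + 16*tan(p))/((cos(p) + 1)^2*(cos(p) + 7)^2)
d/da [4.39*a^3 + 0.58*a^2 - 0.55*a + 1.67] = 13.17*a^2 + 1.16*a - 0.55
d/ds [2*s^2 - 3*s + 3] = 4*s - 3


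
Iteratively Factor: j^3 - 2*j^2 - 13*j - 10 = (j + 2)*(j^2 - 4*j - 5) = (j - 5)*(j + 2)*(j + 1)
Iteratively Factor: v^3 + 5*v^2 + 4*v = (v + 4)*(v^2 + v) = (v + 1)*(v + 4)*(v)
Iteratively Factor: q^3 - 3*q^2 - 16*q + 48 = (q + 4)*(q^2 - 7*q + 12) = (q - 3)*(q + 4)*(q - 4)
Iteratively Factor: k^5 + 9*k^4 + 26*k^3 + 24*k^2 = (k)*(k^4 + 9*k^3 + 26*k^2 + 24*k) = k^2*(k^3 + 9*k^2 + 26*k + 24) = k^2*(k + 2)*(k^2 + 7*k + 12) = k^2*(k + 2)*(k + 4)*(k + 3)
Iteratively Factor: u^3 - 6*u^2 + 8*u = (u - 2)*(u^2 - 4*u) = (u - 4)*(u - 2)*(u)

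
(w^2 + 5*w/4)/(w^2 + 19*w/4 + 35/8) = 2*w/(2*w + 7)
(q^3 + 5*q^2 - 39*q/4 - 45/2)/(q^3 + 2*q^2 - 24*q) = (q^2 - q - 15/4)/(q*(q - 4))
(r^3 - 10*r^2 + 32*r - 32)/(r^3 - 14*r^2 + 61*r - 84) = (r^2 - 6*r + 8)/(r^2 - 10*r + 21)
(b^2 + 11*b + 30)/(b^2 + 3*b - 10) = (b + 6)/(b - 2)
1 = 1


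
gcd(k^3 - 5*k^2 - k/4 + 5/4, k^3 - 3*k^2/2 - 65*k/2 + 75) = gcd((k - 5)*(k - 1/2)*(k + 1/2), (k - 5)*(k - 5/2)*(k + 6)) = k - 5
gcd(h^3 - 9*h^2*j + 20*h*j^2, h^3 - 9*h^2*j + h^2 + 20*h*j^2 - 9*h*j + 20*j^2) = h^2 - 9*h*j + 20*j^2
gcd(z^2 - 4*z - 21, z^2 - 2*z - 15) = z + 3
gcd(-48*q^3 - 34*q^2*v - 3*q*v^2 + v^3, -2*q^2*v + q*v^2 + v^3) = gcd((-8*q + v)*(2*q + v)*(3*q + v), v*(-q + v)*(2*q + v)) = 2*q + v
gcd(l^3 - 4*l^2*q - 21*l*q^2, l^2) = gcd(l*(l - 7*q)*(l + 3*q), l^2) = l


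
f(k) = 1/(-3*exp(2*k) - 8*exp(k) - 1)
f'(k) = (6*exp(2*k) + 8*exp(k))/(-3*exp(2*k) - 8*exp(k) - 1)^2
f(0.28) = -0.06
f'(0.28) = 0.07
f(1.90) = -0.01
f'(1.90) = 0.01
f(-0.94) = -0.22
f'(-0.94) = 0.19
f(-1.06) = -0.24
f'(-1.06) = 0.20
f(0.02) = -0.08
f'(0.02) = 0.10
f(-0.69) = -0.17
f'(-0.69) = 0.17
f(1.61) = -0.01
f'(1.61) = 0.01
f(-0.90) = -0.21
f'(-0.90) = 0.19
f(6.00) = 0.00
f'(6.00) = 0.00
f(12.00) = 0.00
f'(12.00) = 0.00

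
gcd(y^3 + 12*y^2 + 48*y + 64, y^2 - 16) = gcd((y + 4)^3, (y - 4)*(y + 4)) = y + 4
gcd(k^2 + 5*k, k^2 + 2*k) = k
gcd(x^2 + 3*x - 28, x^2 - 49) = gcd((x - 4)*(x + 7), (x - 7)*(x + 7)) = x + 7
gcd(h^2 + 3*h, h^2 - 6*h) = h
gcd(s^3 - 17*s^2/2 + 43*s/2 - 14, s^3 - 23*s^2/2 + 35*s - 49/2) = s^2 - 9*s/2 + 7/2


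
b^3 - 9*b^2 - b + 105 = (b - 7)*(b - 5)*(b + 3)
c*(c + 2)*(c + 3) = c^3 + 5*c^2 + 6*c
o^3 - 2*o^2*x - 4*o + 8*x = (o - 2)*(o + 2)*(o - 2*x)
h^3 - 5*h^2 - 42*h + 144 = (h - 8)*(h - 3)*(h + 6)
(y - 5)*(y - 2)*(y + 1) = y^3 - 6*y^2 + 3*y + 10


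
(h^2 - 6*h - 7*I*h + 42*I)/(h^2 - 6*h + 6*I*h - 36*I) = (h - 7*I)/(h + 6*I)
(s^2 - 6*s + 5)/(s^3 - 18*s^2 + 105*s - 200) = (s - 1)/(s^2 - 13*s + 40)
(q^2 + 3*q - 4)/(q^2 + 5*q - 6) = (q + 4)/(q + 6)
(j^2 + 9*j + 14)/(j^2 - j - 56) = (j + 2)/(j - 8)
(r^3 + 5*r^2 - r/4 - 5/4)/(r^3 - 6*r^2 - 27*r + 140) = (r^2 - 1/4)/(r^2 - 11*r + 28)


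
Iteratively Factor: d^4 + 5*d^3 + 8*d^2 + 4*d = (d + 2)*(d^3 + 3*d^2 + 2*d) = d*(d + 2)*(d^2 + 3*d + 2) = d*(d + 1)*(d + 2)*(d + 2)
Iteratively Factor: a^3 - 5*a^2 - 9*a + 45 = (a - 5)*(a^2 - 9) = (a - 5)*(a - 3)*(a + 3)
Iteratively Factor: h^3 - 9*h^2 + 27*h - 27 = (h - 3)*(h^2 - 6*h + 9) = (h - 3)^2*(h - 3)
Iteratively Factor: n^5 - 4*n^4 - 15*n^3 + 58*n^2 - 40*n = (n - 1)*(n^4 - 3*n^3 - 18*n^2 + 40*n) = n*(n - 1)*(n^3 - 3*n^2 - 18*n + 40) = n*(n - 2)*(n - 1)*(n^2 - n - 20) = n*(n - 2)*(n - 1)*(n + 4)*(n - 5)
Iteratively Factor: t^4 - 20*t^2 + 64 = (t + 2)*(t^3 - 2*t^2 - 16*t + 32) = (t + 2)*(t + 4)*(t^2 - 6*t + 8) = (t - 2)*(t + 2)*(t + 4)*(t - 4)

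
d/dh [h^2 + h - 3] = 2*h + 1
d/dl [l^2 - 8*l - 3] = 2*l - 8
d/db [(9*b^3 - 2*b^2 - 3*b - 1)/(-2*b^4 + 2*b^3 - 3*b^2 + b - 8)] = (18*b^6 - 8*b^5 - 41*b^4 + 22*b^3 - 221*b^2 + 26*b + 25)/(4*b^8 - 8*b^7 + 16*b^6 - 16*b^5 + 45*b^4 - 38*b^3 + 49*b^2 - 16*b + 64)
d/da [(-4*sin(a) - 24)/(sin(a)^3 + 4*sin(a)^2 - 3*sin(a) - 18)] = 8*(sin(a) + 8)*sin(a)*cos(a)/((sin(a) - 2)^2*(sin(a) + 3)^3)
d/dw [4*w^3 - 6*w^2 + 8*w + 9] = 12*w^2 - 12*w + 8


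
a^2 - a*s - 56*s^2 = (a - 8*s)*(a + 7*s)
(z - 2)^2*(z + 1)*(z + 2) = z^4 - z^3 - 6*z^2 + 4*z + 8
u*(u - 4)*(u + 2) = u^3 - 2*u^2 - 8*u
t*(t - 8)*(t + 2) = t^3 - 6*t^2 - 16*t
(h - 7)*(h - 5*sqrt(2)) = h^2 - 5*sqrt(2)*h - 7*h + 35*sqrt(2)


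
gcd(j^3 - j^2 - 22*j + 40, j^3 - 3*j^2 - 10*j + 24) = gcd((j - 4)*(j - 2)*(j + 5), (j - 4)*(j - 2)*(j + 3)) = j^2 - 6*j + 8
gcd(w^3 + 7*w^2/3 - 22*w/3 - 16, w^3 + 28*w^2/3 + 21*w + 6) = w + 3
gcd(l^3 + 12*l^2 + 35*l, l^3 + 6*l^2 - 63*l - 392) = l + 7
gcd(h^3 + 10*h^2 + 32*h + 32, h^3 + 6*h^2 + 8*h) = h^2 + 6*h + 8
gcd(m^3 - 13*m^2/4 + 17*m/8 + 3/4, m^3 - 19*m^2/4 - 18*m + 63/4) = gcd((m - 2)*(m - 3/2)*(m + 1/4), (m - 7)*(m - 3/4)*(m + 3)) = 1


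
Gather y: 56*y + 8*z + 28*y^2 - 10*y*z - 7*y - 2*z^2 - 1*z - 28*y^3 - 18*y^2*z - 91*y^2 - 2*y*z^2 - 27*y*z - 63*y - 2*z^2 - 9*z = -28*y^3 + y^2*(-18*z - 63) + y*(-2*z^2 - 37*z - 14) - 4*z^2 - 2*z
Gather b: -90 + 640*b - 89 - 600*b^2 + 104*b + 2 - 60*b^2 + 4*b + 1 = -660*b^2 + 748*b - 176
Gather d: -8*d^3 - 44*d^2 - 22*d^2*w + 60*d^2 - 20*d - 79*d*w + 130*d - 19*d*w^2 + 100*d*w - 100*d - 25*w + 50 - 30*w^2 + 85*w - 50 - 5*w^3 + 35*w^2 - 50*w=-8*d^3 + d^2*(16 - 22*w) + d*(-19*w^2 + 21*w + 10) - 5*w^3 + 5*w^2 + 10*w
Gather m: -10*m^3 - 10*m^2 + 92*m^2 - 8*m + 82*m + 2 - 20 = -10*m^3 + 82*m^2 + 74*m - 18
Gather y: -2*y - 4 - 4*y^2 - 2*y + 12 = -4*y^2 - 4*y + 8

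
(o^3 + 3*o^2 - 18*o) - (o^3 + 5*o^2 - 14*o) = -2*o^2 - 4*o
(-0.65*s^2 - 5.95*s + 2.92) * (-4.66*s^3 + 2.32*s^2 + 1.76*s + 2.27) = 3.029*s^5 + 26.219*s^4 - 28.5552*s^3 - 5.1731*s^2 - 8.3673*s + 6.6284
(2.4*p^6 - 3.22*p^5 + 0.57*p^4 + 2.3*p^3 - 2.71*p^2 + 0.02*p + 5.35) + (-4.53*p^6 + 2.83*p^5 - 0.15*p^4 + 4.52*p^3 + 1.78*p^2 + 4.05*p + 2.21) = -2.13*p^6 - 0.39*p^5 + 0.42*p^4 + 6.82*p^3 - 0.93*p^2 + 4.07*p + 7.56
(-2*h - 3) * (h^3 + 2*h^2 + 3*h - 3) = -2*h^4 - 7*h^3 - 12*h^2 - 3*h + 9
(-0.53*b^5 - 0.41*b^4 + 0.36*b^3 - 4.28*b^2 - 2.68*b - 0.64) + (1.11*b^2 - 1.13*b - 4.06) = -0.53*b^5 - 0.41*b^4 + 0.36*b^3 - 3.17*b^2 - 3.81*b - 4.7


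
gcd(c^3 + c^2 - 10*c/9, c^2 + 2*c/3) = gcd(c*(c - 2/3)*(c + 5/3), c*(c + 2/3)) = c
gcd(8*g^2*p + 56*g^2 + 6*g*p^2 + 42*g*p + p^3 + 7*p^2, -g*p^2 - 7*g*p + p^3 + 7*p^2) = p + 7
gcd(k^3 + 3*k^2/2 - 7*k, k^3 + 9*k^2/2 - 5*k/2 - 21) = k^2 + 3*k/2 - 7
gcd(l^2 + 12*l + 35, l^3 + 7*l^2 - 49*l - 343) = l + 7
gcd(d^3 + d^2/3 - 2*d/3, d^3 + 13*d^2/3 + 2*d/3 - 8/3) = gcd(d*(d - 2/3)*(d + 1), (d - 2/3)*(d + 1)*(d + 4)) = d^2 + d/3 - 2/3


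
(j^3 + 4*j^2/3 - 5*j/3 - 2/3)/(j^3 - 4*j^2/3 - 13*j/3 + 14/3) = (3*j + 1)/(3*j - 7)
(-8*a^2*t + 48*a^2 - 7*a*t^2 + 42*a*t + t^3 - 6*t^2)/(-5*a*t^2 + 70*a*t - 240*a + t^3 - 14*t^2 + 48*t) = (-8*a^2 - 7*a*t + t^2)/(-5*a*t + 40*a + t^2 - 8*t)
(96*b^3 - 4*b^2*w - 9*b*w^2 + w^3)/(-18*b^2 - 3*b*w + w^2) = (32*b^2 - 12*b*w + w^2)/(-6*b + w)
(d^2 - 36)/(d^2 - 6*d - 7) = (36 - d^2)/(-d^2 + 6*d + 7)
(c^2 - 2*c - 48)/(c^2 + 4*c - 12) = (c - 8)/(c - 2)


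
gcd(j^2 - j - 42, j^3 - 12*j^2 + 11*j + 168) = j - 7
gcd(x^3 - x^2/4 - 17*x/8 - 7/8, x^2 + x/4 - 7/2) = x - 7/4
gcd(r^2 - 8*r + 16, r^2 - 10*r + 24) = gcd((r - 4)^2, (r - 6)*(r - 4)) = r - 4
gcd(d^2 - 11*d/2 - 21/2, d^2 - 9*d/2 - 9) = d + 3/2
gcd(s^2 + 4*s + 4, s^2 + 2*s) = s + 2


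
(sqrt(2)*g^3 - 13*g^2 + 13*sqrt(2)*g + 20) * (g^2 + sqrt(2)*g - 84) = sqrt(2)*g^5 - 11*g^4 - 84*sqrt(2)*g^3 + 1138*g^2 - 1072*sqrt(2)*g - 1680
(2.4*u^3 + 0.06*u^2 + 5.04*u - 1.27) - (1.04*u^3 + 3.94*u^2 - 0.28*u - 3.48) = 1.36*u^3 - 3.88*u^2 + 5.32*u + 2.21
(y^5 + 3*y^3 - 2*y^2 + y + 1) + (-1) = y^5 + 3*y^3 - 2*y^2 + y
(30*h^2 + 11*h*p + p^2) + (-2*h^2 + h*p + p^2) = 28*h^2 + 12*h*p + 2*p^2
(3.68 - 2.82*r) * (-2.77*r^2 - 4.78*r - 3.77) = 7.8114*r^3 + 3.286*r^2 - 6.959*r - 13.8736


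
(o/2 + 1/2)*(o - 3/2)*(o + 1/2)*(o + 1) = o^4/2 + o^3/2 - 7*o^2/8 - 5*o/4 - 3/8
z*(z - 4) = z^2 - 4*z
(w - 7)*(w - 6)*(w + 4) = w^3 - 9*w^2 - 10*w + 168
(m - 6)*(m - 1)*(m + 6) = m^3 - m^2 - 36*m + 36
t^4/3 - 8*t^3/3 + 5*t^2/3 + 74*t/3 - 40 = (t/3 + 1)*(t - 5)*(t - 4)*(t - 2)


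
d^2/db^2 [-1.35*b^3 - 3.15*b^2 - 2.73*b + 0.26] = -8.1*b - 6.3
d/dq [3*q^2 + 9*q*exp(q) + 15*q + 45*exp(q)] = 9*q*exp(q) + 6*q + 54*exp(q) + 15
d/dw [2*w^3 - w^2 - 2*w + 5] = 6*w^2 - 2*w - 2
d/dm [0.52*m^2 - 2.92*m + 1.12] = 1.04*m - 2.92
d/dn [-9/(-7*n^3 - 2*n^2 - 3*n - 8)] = 9*(-21*n^2 - 4*n - 3)/(7*n^3 + 2*n^2 + 3*n + 8)^2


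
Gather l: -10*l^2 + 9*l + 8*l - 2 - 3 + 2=-10*l^2 + 17*l - 3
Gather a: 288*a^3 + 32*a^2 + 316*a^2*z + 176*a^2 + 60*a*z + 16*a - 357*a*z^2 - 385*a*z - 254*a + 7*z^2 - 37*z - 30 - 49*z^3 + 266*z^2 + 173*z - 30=288*a^3 + a^2*(316*z + 208) + a*(-357*z^2 - 325*z - 238) - 49*z^3 + 273*z^2 + 136*z - 60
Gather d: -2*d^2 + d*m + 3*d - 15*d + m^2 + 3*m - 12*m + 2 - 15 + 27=-2*d^2 + d*(m - 12) + m^2 - 9*m + 14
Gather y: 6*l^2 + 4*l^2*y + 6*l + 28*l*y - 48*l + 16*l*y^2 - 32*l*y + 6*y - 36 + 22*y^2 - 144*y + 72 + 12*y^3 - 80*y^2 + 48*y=6*l^2 - 42*l + 12*y^3 + y^2*(16*l - 58) + y*(4*l^2 - 4*l - 90) + 36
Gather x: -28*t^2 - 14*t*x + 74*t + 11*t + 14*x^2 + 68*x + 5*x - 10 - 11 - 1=-28*t^2 + 85*t + 14*x^2 + x*(73 - 14*t) - 22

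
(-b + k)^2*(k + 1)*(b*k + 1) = b^3*k^2 + b^3*k - 2*b^2*k^3 - 2*b^2*k^2 + b^2*k + b^2 + b*k^4 + b*k^3 - 2*b*k^2 - 2*b*k + k^3 + k^2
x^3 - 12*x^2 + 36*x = x*(x - 6)^2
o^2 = o^2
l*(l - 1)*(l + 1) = l^3 - l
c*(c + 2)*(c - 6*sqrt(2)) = c^3 - 6*sqrt(2)*c^2 + 2*c^2 - 12*sqrt(2)*c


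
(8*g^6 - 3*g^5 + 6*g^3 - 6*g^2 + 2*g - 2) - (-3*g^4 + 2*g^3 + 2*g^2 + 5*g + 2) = 8*g^6 - 3*g^5 + 3*g^4 + 4*g^3 - 8*g^2 - 3*g - 4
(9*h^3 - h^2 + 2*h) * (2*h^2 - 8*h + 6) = 18*h^5 - 74*h^4 + 66*h^3 - 22*h^2 + 12*h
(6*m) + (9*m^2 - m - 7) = 9*m^2 + 5*m - 7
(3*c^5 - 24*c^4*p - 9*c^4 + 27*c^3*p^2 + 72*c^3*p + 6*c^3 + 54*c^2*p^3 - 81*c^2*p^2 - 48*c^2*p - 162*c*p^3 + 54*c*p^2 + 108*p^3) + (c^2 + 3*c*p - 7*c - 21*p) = 3*c^5 - 24*c^4*p - 9*c^4 + 27*c^3*p^2 + 72*c^3*p + 6*c^3 + 54*c^2*p^3 - 81*c^2*p^2 - 48*c^2*p + c^2 - 162*c*p^3 + 54*c*p^2 + 3*c*p - 7*c + 108*p^3 - 21*p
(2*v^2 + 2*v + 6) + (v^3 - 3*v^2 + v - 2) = v^3 - v^2 + 3*v + 4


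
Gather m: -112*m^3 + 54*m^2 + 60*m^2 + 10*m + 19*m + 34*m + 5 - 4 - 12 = -112*m^3 + 114*m^2 + 63*m - 11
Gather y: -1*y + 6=6 - y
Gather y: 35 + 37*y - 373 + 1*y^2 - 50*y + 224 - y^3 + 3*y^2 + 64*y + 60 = -y^3 + 4*y^2 + 51*y - 54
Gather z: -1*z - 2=-z - 2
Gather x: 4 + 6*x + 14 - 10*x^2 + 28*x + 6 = -10*x^2 + 34*x + 24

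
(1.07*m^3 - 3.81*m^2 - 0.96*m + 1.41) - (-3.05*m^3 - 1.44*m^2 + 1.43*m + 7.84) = 4.12*m^3 - 2.37*m^2 - 2.39*m - 6.43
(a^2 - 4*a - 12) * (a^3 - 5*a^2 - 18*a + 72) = a^5 - 9*a^4 - 10*a^3 + 204*a^2 - 72*a - 864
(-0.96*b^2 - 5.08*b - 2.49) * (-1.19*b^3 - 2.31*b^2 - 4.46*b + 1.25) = 1.1424*b^5 + 8.2628*b^4 + 18.9795*b^3 + 27.2087*b^2 + 4.7554*b - 3.1125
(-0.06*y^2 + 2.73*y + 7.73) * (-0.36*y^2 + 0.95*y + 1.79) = 0.0216*y^4 - 1.0398*y^3 - 0.2967*y^2 + 12.2302*y + 13.8367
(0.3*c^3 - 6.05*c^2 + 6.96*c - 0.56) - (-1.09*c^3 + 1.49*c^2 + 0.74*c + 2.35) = 1.39*c^3 - 7.54*c^2 + 6.22*c - 2.91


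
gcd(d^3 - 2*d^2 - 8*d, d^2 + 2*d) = d^2 + 2*d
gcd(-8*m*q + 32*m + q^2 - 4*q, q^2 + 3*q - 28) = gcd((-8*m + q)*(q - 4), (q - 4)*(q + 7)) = q - 4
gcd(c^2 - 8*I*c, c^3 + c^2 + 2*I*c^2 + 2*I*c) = c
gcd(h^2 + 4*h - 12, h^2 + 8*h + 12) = h + 6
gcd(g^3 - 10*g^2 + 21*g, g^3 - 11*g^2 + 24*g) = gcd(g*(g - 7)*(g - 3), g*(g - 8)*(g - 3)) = g^2 - 3*g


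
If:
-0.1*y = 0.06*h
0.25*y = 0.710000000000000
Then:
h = -4.73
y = 2.84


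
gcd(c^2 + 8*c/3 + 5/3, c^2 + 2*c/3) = 1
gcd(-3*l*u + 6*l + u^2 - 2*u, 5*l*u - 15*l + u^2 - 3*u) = 1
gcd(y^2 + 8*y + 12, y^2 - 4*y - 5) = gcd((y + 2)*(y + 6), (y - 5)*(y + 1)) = 1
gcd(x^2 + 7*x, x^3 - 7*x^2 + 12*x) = x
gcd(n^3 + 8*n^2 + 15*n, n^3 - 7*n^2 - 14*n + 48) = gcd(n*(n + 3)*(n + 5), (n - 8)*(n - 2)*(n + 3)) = n + 3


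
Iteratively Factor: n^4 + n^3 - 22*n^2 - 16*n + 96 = (n - 2)*(n^3 + 3*n^2 - 16*n - 48) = (n - 2)*(n + 3)*(n^2 - 16) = (n - 2)*(n + 3)*(n + 4)*(n - 4)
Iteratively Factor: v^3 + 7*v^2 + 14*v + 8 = (v + 2)*(v^2 + 5*v + 4) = (v + 2)*(v + 4)*(v + 1)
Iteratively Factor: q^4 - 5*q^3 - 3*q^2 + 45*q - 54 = (q - 2)*(q^3 - 3*q^2 - 9*q + 27) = (q - 2)*(q + 3)*(q^2 - 6*q + 9) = (q - 3)*(q - 2)*(q + 3)*(q - 3)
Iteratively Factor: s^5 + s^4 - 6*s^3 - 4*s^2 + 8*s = (s + 2)*(s^4 - s^3 - 4*s^2 + 4*s) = (s + 2)^2*(s^3 - 3*s^2 + 2*s) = s*(s + 2)^2*(s^2 - 3*s + 2) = s*(s - 1)*(s + 2)^2*(s - 2)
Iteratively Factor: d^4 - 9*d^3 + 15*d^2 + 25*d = (d - 5)*(d^3 - 4*d^2 - 5*d) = (d - 5)*(d + 1)*(d^2 - 5*d) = (d - 5)^2*(d + 1)*(d)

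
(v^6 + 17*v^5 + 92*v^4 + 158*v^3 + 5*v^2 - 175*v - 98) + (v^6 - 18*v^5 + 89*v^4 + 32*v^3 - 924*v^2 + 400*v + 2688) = 2*v^6 - v^5 + 181*v^4 + 190*v^3 - 919*v^2 + 225*v + 2590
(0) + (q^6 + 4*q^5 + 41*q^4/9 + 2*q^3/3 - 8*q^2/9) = q^6 + 4*q^5 + 41*q^4/9 + 2*q^3/3 - 8*q^2/9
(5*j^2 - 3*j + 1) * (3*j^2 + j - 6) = 15*j^4 - 4*j^3 - 30*j^2 + 19*j - 6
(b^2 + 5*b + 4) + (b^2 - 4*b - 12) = 2*b^2 + b - 8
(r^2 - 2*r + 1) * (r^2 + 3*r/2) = r^4 - r^3/2 - 2*r^2 + 3*r/2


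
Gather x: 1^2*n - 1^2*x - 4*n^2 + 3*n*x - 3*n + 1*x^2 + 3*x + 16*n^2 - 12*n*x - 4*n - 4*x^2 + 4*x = 12*n^2 - 6*n - 3*x^2 + x*(6 - 9*n)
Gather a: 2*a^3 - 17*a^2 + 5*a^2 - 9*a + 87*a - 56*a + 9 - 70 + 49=2*a^3 - 12*a^2 + 22*a - 12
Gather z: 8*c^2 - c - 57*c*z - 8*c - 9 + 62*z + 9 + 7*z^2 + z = 8*c^2 - 9*c + 7*z^2 + z*(63 - 57*c)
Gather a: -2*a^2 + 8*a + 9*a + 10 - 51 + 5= -2*a^2 + 17*a - 36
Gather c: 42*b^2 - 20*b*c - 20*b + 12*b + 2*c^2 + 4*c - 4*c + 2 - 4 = 42*b^2 - 20*b*c - 8*b + 2*c^2 - 2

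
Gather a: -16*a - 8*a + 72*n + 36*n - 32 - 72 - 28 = -24*a + 108*n - 132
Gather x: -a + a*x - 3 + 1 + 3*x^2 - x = -a + 3*x^2 + x*(a - 1) - 2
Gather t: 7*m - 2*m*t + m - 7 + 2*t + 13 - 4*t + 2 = 8*m + t*(-2*m - 2) + 8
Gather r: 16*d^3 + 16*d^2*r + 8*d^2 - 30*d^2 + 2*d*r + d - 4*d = 16*d^3 - 22*d^2 - 3*d + r*(16*d^2 + 2*d)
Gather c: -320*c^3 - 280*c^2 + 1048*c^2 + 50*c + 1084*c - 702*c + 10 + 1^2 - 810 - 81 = -320*c^3 + 768*c^2 + 432*c - 880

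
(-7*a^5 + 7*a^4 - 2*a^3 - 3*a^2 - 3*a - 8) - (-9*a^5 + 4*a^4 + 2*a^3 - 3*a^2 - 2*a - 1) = 2*a^5 + 3*a^4 - 4*a^3 - a - 7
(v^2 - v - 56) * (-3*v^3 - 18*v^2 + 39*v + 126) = -3*v^5 - 15*v^4 + 225*v^3 + 1095*v^2 - 2310*v - 7056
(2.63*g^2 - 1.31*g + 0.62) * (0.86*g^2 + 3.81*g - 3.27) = 2.2618*g^4 + 8.8937*g^3 - 13.058*g^2 + 6.6459*g - 2.0274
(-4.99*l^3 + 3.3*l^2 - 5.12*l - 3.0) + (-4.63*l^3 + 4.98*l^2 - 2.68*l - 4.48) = -9.62*l^3 + 8.28*l^2 - 7.8*l - 7.48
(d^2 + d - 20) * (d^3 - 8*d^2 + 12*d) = d^5 - 7*d^4 - 16*d^3 + 172*d^2 - 240*d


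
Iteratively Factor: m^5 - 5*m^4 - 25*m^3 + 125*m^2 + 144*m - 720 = (m - 4)*(m^4 - m^3 - 29*m^2 + 9*m + 180) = (m - 5)*(m - 4)*(m^3 + 4*m^2 - 9*m - 36) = (m - 5)*(m - 4)*(m - 3)*(m^2 + 7*m + 12) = (m - 5)*(m - 4)*(m - 3)*(m + 3)*(m + 4)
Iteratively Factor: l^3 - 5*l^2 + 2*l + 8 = (l - 4)*(l^2 - l - 2) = (l - 4)*(l + 1)*(l - 2)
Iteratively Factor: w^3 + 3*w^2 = (w + 3)*(w^2) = w*(w + 3)*(w)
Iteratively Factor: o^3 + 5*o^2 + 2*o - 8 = (o + 2)*(o^2 + 3*o - 4) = (o - 1)*(o + 2)*(o + 4)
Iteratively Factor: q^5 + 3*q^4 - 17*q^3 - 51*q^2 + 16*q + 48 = (q + 4)*(q^4 - q^3 - 13*q^2 + q + 12) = (q + 3)*(q + 4)*(q^3 - 4*q^2 - q + 4) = (q - 4)*(q + 3)*(q + 4)*(q^2 - 1) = (q - 4)*(q + 1)*(q + 3)*(q + 4)*(q - 1)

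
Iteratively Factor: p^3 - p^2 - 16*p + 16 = (p - 4)*(p^2 + 3*p - 4) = (p - 4)*(p - 1)*(p + 4)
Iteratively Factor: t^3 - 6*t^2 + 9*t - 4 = (t - 1)*(t^2 - 5*t + 4) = (t - 4)*(t - 1)*(t - 1)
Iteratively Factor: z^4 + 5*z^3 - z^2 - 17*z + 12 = (z + 4)*(z^3 + z^2 - 5*z + 3) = (z - 1)*(z + 4)*(z^2 + 2*z - 3) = (z - 1)^2*(z + 4)*(z + 3)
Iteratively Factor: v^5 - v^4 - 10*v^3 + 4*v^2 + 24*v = (v + 2)*(v^4 - 3*v^3 - 4*v^2 + 12*v) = (v - 2)*(v + 2)*(v^3 - v^2 - 6*v) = v*(v - 2)*(v + 2)*(v^2 - v - 6) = v*(v - 2)*(v + 2)^2*(v - 3)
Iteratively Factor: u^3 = (u)*(u^2) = u^2*(u)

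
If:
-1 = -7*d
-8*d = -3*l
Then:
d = 1/7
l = 8/21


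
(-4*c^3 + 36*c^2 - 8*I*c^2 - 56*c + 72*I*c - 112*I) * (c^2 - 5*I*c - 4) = -4*c^5 + 36*c^4 + 12*I*c^4 - 80*c^3 - 108*I*c^3 + 216*c^2 + 200*I*c^2 - 336*c - 288*I*c + 448*I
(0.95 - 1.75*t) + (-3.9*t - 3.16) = -5.65*t - 2.21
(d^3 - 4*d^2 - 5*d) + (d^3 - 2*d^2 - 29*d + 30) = 2*d^3 - 6*d^2 - 34*d + 30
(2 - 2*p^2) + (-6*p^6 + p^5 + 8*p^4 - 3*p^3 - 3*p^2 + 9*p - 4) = -6*p^6 + p^5 + 8*p^4 - 3*p^3 - 5*p^2 + 9*p - 2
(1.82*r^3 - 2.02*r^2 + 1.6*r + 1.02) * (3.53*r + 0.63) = 6.4246*r^4 - 5.984*r^3 + 4.3754*r^2 + 4.6086*r + 0.6426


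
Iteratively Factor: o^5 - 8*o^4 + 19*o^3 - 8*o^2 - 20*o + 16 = (o - 2)*(o^4 - 6*o^3 + 7*o^2 + 6*o - 8) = (o - 4)*(o - 2)*(o^3 - 2*o^2 - o + 2) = (o - 4)*(o - 2)*(o + 1)*(o^2 - 3*o + 2) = (o - 4)*(o - 2)^2*(o + 1)*(o - 1)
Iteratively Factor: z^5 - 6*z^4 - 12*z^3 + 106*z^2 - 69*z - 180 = (z - 3)*(z^4 - 3*z^3 - 21*z^2 + 43*z + 60) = (z - 3)*(z + 4)*(z^3 - 7*z^2 + 7*z + 15) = (z - 3)^2*(z + 4)*(z^2 - 4*z - 5) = (z - 3)^2*(z + 1)*(z + 4)*(z - 5)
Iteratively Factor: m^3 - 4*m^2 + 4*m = (m)*(m^2 - 4*m + 4) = m*(m - 2)*(m - 2)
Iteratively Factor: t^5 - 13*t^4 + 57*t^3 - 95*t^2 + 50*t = (t - 5)*(t^4 - 8*t^3 + 17*t^2 - 10*t) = (t - 5)^2*(t^3 - 3*t^2 + 2*t) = (t - 5)^2*(t - 1)*(t^2 - 2*t) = (t - 5)^2*(t - 2)*(t - 1)*(t)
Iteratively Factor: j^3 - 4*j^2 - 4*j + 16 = (j - 2)*(j^2 - 2*j - 8) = (j - 2)*(j + 2)*(j - 4)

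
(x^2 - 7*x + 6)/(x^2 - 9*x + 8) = (x - 6)/(x - 8)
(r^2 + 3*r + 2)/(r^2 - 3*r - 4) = (r + 2)/(r - 4)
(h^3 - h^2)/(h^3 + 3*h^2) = (h - 1)/(h + 3)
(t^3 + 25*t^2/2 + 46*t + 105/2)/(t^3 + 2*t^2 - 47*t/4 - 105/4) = 2*(t + 7)/(2*t - 7)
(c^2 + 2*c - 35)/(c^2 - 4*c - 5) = (c + 7)/(c + 1)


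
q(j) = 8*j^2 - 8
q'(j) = 16*j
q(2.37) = 36.94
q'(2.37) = 37.92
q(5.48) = 232.24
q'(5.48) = 87.68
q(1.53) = 10.73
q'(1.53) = 24.48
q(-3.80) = 107.52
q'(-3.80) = -60.80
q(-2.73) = 51.62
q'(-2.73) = -43.68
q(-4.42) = 148.29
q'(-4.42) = -70.72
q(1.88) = 20.28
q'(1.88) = 30.08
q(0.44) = -6.45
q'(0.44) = 7.04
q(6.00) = 280.00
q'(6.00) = 96.00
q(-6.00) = 280.00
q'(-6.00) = -96.00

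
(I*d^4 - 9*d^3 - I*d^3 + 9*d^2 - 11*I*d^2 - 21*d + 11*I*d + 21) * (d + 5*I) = I*d^5 - 14*d^4 - I*d^4 + 14*d^3 - 56*I*d^3 + 34*d^2 + 56*I*d^2 - 34*d - 105*I*d + 105*I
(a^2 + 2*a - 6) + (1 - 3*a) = a^2 - a - 5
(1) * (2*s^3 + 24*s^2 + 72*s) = 2*s^3 + 24*s^2 + 72*s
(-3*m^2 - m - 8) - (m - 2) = -3*m^2 - 2*m - 6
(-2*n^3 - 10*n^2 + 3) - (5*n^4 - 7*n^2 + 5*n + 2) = -5*n^4 - 2*n^3 - 3*n^2 - 5*n + 1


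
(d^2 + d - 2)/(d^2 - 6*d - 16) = (d - 1)/(d - 8)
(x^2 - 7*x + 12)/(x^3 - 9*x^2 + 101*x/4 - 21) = 4*(x - 3)/(4*x^2 - 20*x + 21)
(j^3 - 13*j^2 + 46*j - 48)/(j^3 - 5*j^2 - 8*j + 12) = (j^3 - 13*j^2 + 46*j - 48)/(j^3 - 5*j^2 - 8*j + 12)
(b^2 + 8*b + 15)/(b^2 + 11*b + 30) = (b + 3)/(b + 6)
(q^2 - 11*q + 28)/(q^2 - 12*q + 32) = (q - 7)/(q - 8)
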